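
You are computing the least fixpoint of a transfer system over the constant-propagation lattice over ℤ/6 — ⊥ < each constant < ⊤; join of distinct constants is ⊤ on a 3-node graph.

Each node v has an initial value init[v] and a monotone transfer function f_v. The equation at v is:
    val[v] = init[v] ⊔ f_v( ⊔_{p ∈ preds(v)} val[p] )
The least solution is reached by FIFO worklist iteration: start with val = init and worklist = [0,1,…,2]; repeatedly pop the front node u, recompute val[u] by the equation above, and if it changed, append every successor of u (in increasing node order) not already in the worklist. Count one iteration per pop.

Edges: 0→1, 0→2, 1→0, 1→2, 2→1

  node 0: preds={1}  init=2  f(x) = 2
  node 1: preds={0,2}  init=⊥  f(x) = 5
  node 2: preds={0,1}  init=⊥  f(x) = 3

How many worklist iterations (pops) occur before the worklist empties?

5

Iteration log — 5 steps:
  step 1. node 0  ⊔preds=⊥  new=2  stable
  step 2. node 1  ⊔preds=2  new=5  old=⊥  +wl: 0
  step 3. node 2  ⊔preds=⊤  new=3  old=⊥  +wl: 1
  step 4. node 0  ⊔preds=5  new=2  stable
  step 5. node 1  ⊔preds=⊤  new=5  stable

Least fixpoint reached:
  node 0: 2
  node 1: 5
  node 2: 3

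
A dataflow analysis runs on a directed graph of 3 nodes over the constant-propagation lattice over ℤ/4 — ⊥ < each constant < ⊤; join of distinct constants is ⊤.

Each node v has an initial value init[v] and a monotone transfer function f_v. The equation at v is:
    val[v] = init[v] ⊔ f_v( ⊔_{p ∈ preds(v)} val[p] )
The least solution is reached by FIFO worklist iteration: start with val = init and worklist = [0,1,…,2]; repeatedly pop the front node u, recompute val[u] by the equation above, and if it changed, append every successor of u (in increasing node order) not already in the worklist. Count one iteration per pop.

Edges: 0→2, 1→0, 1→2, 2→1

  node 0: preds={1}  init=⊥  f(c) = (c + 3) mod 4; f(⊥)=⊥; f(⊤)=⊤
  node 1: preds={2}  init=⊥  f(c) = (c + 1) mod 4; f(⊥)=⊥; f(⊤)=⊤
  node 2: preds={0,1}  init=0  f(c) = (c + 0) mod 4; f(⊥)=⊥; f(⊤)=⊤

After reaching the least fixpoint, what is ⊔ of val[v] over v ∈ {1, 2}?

⊤

Iteration log — 8 steps:
  step 1. node 0  ⊔preds=⊥  new=⊥  stable
  step 2. node 1  ⊔preds=0  new=1  old=⊥  +wl: 0
  step 3. node 2  ⊔preds=1  new=⊤  old=0  +wl: 1
  step 4. node 0  ⊔preds=1  new=0  old=⊥  +wl: 2
  step 5. node 1  ⊔preds=⊤  new=⊤  old=1  +wl: 0
  step 6. node 2  ⊔preds=⊤  new=⊤  stable
  step 7. node 0  ⊔preds=⊤  new=⊤  old=0  +wl: 2
  step 8. node 2  ⊔preds=⊤  new=⊤  stable

Least fixpoint reached:
  node 0: ⊤
  node 1: ⊤
  node 2: ⊤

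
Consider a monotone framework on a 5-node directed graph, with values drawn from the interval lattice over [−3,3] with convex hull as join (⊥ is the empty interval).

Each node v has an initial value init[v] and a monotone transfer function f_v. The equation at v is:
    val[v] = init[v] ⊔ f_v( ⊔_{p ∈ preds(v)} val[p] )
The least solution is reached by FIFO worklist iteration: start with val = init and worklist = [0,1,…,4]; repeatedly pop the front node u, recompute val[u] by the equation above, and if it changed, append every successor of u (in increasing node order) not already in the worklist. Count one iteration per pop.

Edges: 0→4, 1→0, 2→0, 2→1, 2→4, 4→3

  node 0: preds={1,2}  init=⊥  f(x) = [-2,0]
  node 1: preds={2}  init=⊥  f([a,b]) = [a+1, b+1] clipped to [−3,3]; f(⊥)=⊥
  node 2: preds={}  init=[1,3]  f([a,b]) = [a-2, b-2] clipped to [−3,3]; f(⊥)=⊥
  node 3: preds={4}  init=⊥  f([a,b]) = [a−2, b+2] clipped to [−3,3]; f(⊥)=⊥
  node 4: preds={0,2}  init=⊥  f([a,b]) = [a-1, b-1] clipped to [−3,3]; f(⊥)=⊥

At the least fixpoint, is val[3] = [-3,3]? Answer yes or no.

Worklist (7 pops):
  #1 pop 0: in=[1,3] → [-2,0] (was ⊥); enqueue []
  #2 pop 1: in=[1,3] → [2,3] (was ⊥); enqueue [0]
  #3 pop 2: in=⊥ → [1,3] (no change)
  #4 pop 3: in=⊥ → ⊥ (no change)
  #5 pop 4: in=[-2,3] → [-3,2] (was ⊥); enqueue [3]
  #6 pop 0: in=[1,3] → [-2,0] (no change)
  #7 pop 3: in=[-3,2] → [-3,3] (was ⊥); enqueue []

Fixpoint:
  val[0] = [-2,0]
  val[1] = [2,3]
  val[2] = [1,3]
  val[3] = [-3,3]
  val[4] = [-3,2]

yes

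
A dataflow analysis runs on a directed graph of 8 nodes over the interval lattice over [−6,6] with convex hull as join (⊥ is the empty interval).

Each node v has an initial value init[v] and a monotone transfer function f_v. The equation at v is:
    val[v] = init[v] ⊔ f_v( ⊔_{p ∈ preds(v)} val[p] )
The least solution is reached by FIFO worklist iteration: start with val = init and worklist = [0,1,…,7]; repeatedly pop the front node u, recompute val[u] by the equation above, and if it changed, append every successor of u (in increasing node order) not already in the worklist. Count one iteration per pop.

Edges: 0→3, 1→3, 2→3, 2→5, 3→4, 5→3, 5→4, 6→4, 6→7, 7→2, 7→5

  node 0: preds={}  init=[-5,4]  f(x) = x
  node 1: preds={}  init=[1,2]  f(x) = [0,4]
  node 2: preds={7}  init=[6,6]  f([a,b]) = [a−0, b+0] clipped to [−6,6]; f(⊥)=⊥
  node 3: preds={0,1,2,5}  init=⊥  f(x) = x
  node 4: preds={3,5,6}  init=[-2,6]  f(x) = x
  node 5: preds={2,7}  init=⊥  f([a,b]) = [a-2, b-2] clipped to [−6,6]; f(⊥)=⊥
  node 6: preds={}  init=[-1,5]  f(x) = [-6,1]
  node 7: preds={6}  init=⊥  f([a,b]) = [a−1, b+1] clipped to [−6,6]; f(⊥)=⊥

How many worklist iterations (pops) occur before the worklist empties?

Worklist (14 pops):
  #1 pop 0: in=⊥ → [-5,4] (no change)
  #2 pop 1: in=⊥ → [0,4] (was [1,2]); enqueue []
  #3 pop 2: in=⊥ → [6,6] (no change)
  #4 pop 3: in=[-5,6] → [-5,6] (was ⊥); enqueue []
  #5 pop 4: in=[-5,6] → [-5,6] (was [-2,6]); enqueue []
  #6 pop 5: in=[6,6] → [4,4] (was ⊥); enqueue [3,4]
  #7 pop 6: in=⊥ → [-6,5] (was [-1,5]); enqueue []
  #8 pop 7: in=[-6,5] → [-6,6] (was ⊥); enqueue [2,5]
  #9 pop 3: in=[-5,6] → [-5,6] (no change)
  #10 pop 4: in=[-6,6] → [-6,6] (was [-5,6]); enqueue []
  #11 pop 2: in=[-6,6] → [-6,6] (was [6,6]); enqueue [3]
  #12 pop 5: in=[-6,6] → [-6,4] (was [4,4]); enqueue [4]
  #13 pop 3: in=[-6,6] → [-6,6] (was [-5,6]); enqueue []
  #14 pop 4: in=[-6,6] → [-6,6] (no change)

Fixpoint:
  val[0] = [-5,4]
  val[1] = [0,4]
  val[2] = [-6,6]
  val[3] = [-6,6]
  val[4] = [-6,6]
  val[5] = [-6,4]
  val[6] = [-6,5]
  val[7] = [-6,6]

14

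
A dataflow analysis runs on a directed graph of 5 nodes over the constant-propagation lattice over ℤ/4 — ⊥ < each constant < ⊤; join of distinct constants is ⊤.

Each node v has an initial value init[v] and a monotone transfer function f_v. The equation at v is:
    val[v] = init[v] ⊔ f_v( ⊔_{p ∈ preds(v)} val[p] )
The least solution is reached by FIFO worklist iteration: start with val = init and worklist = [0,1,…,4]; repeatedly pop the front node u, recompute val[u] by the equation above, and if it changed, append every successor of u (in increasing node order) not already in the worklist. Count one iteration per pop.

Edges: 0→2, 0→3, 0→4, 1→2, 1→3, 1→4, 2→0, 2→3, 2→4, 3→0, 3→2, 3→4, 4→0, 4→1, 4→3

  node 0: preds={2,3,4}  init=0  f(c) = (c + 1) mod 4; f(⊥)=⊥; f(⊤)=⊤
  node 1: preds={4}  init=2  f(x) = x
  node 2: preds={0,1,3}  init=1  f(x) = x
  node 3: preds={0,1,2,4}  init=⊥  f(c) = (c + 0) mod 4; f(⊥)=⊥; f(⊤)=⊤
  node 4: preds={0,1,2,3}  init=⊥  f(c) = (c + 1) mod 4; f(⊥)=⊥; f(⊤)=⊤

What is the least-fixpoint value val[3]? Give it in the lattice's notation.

Iteration log — 11 steps:
  step 1. node 0  ⊔preds=1  new=⊤  old=0  +wl: 
  step 2. node 1  ⊔preds=⊥  new=2  stable
  step 3. node 2  ⊔preds=⊤  new=⊤  old=1  +wl: 0
  step 4. node 3  ⊔preds=⊤  new=⊤  old=⊥  +wl: 2
  step 5. node 4  ⊔preds=⊤  new=⊤  old=⊥  +wl: 1,3
  step 6. node 0  ⊔preds=⊤  new=⊤  stable
  step 7. node 2  ⊔preds=⊤  new=⊤  stable
  step 8. node 1  ⊔preds=⊤  new=⊤  old=2  +wl: 2,4
  step 9. node 3  ⊔preds=⊤  new=⊤  stable
  step 10. node 2  ⊔preds=⊤  new=⊤  stable
  step 11. node 4  ⊔preds=⊤  new=⊤  stable

Least fixpoint reached:
  node 0: ⊤
  node 1: ⊤
  node 2: ⊤
  node 3: ⊤
  node 4: ⊤

⊤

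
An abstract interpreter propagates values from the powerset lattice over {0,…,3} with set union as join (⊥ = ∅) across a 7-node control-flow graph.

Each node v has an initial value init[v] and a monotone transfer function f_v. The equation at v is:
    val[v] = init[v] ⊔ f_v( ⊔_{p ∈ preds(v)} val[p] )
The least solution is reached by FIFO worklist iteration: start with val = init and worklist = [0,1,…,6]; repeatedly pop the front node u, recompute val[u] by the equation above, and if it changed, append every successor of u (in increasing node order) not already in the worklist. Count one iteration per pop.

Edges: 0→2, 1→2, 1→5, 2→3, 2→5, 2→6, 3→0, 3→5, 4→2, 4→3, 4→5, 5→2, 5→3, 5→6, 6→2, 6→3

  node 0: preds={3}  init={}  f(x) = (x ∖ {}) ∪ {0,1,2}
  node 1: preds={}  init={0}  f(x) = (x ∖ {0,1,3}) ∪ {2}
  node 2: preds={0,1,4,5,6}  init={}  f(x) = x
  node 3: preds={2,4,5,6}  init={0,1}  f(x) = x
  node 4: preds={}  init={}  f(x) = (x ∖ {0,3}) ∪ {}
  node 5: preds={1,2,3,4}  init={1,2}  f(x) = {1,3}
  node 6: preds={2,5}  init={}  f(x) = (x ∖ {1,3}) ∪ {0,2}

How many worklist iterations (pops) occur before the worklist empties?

14

Iteration log — 14 steps:
  step 1. node 0  ⊔preds={0,1}  new={0,1,2}  old={}  +wl: 
  step 2. node 1  ⊔preds={}  new={0,2}  old={0}  +wl: 
  step 3. node 2  ⊔preds={0,1,2}  new={0,1,2}  old={}  +wl: 
  step 4. node 3  ⊔preds={0,1,2}  new={0,1,2}  old={0,1}  +wl: 0
  step 5. node 4  ⊔preds={}  new={}  stable
  step 6. node 5  ⊔preds={0,1,2}  new={1,2,3}  old={1,2}  +wl: 2,3
  step 7. node 6  ⊔preds={0,1,2,3}  new={0,2}  old={}  +wl: 
  step 8. node 0  ⊔preds={0,1,2}  new={0,1,2}  stable
  step 9. node 2  ⊔preds={0,1,2,3}  new={0,1,2,3}  old={0,1,2}  +wl: 5,6
  step 10. node 3  ⊔preds={0,1,2,3}  new={0,1,2,3}  old={0,1,2}  +wl: 0
  step 11. node 5  ⊔preds={0,1,2,3}  new={1,2,3}  stable
  step 12. node 6  ⊔preds={0,1,2,3}  new={0,2}  stable
  step 13. node 0  ⊔preds={0,1,2,3}  new={0,1,2,3}  old={0,1,2}  +wl: 2
  step 14. node 2  ⊔preds={0,1,2,3}  new={0,1,2,3}  stable

Least fixpoint reached:
  node 0: {0,1,2,3}
  node 1: {0,2}
  node 2: {0,1,2,3}
  node 3: {0,1,2,3}
  node 4: {}
  node 5: {1,2,3}
  node 6: {0,2}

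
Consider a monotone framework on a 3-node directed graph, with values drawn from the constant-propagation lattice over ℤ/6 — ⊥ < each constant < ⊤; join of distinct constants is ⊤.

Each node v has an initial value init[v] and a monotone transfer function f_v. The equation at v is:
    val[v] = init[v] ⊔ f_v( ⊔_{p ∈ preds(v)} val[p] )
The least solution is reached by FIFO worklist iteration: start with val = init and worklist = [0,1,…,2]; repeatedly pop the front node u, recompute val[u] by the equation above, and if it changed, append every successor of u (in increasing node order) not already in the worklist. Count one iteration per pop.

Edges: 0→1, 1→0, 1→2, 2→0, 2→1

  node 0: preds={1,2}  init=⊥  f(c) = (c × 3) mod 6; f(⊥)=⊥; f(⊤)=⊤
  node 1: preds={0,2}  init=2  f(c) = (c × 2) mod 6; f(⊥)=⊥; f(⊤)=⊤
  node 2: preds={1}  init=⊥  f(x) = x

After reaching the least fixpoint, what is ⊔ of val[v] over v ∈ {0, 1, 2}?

⊤

Iteration log — 5 steps:
  step 1. node 0  ⊔preds=2  new=0  old=⊥  +wl: 
  step 2. node 1  ⊔preds=0  new=⊤  old=2  +wl: 0
  step 3. node 2  ⊔preds=⊤  new=⊤  old=⊥  +wl: 1
  step 4. node 0  ⊔preds=⊤  new=⊤  old=0  +wl: 
  step 5. node 1  ⊔preds=⊤  new=⊤  stable

Least fixpoint reached:
  node 0: ⊤
  node 1: ⊤
  node 2: ⊤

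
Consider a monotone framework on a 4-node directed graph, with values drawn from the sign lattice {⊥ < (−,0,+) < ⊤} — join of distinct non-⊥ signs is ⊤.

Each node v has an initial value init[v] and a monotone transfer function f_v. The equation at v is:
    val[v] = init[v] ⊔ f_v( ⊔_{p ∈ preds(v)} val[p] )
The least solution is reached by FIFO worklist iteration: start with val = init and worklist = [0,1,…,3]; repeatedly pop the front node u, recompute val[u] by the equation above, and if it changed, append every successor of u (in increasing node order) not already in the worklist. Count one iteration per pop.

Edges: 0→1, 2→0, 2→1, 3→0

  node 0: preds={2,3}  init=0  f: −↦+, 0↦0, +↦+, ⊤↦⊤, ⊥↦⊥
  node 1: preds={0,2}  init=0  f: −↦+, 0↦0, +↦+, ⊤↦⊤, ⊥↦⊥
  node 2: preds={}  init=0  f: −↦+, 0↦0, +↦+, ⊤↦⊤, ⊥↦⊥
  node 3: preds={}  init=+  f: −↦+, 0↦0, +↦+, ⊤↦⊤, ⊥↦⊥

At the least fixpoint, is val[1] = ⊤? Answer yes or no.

Worklist (4 pops):
  #1 pop 0: in=⊤ → ⊤ (was 0); enqueue []
  #2 pop 1: in=⊤ → ⊤ (was 0); enqueue []
  #3 pop 2: in=⊥ → 0 (no change)
  #4 pop 3: in=⊥ → + (no change)

Fixpoint:
  val[0] = ⊤
  val[1] = ⊤
  val[2] = 0
  val[3] = +

yes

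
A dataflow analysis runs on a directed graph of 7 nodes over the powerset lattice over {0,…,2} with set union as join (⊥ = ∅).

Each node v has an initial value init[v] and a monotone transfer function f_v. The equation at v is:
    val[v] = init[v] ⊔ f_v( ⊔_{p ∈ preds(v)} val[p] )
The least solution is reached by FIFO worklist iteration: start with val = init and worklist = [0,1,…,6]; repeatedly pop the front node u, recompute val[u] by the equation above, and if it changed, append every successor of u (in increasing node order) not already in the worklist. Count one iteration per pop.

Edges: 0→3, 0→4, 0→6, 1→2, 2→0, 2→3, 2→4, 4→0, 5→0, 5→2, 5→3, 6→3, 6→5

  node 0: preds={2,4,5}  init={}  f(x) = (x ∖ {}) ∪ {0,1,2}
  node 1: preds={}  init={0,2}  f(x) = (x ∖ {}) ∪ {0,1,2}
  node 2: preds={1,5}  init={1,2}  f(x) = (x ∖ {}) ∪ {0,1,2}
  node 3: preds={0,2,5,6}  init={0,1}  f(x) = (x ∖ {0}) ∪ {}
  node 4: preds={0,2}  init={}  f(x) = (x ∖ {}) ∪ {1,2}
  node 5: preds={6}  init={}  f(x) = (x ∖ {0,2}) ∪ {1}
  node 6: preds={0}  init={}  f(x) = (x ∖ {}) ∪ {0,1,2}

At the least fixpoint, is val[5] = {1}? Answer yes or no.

Trace (11 dequeues):
  [1] u=0 | in {1,2} | out {0,1,2} | prev {} | push {}
  [2] u=1 | in {} | out {0,1,2} | prev {0,2} | push {}
  [3] u=2 | in {0,1,2} | out {0,1,2} | prev {1,2} | push {0}
  [4] u=3 | in {0,1,2} | out {0,1,2} | prev {0,1} | push {}
  [5] u=4 | in {0,1,2} | out {0,1,2} | prev {} | push {}
  [6] u=5 | in {} | out {1} | prev {} | push {2,3}
  [7] u=6 | in {0,1,2} | out {0,1,2} | prev {} | push {5}
  [8] u=0 | in {0,1,2} | out {0,1,2} | ==
  [9] u=2 | in {0,1,2} | out {0,1,2} | ==
  [10] u=3 | in {0,1,2} | out {0,1,2} | ==
  [11] u=5 | in {0,1,2} | out {1} | ==

Converged values:
  [0] {0,1,2}
  [1] {0,1,2}
  [2] {0,1,2}
  [3] {0,1,2}
  [4] {0,1,2}
  [5] {1}
  [6] {0,1,2}

yes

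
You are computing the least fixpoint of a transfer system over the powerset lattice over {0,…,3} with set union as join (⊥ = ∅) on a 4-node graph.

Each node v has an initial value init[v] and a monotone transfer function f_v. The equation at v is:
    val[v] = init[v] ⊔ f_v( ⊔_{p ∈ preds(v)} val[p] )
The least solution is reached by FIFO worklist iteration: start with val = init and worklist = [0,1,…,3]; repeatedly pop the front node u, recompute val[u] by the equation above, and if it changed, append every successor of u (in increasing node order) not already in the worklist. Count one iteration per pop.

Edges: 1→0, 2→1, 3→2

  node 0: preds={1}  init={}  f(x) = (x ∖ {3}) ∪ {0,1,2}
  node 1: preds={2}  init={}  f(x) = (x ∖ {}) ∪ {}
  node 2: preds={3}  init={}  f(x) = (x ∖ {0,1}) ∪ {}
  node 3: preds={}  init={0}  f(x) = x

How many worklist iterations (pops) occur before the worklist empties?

Trace (4 dequeues):
  [1] u=0 | in {} | out {0,1,2} | prev {} | push {}
  [2] u=1 | in {} | out {} | ==
  [3] u=2 | in {0} | out {} | ==
  [4] u=3 | in {} | out {0} | ==

Converged values:
  [0] {0,1,2}
  [1] {}
  [2] {}
  [3] {0}

4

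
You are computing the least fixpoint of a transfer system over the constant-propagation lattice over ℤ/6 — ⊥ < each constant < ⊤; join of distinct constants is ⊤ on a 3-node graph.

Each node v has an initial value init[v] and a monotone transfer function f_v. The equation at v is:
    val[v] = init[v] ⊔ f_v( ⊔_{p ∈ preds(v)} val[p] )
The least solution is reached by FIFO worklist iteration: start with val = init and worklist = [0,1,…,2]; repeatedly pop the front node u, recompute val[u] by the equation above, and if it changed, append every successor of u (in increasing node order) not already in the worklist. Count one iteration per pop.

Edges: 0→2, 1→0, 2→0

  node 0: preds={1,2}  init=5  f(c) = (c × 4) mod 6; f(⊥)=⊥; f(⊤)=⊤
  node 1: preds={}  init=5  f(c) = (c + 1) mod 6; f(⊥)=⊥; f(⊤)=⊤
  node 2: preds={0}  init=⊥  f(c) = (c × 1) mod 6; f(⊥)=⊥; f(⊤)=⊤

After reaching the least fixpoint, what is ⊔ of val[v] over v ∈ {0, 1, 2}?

⊤

Trace (4 dequeues):
  [1] u=0 | in 5 | out ⊤ | prev 5 | push {}
  [2] u=1 | in ⊥ | out 5 | ==
  [3] u=2 | in ⊤ | out ⊤ | prev ⊥ | push {0}
  [4] u=0 | in ⊤ | out ⊤ | ==

Converged values:
  [0] ⊤
  [1] 5
  [2] ⊤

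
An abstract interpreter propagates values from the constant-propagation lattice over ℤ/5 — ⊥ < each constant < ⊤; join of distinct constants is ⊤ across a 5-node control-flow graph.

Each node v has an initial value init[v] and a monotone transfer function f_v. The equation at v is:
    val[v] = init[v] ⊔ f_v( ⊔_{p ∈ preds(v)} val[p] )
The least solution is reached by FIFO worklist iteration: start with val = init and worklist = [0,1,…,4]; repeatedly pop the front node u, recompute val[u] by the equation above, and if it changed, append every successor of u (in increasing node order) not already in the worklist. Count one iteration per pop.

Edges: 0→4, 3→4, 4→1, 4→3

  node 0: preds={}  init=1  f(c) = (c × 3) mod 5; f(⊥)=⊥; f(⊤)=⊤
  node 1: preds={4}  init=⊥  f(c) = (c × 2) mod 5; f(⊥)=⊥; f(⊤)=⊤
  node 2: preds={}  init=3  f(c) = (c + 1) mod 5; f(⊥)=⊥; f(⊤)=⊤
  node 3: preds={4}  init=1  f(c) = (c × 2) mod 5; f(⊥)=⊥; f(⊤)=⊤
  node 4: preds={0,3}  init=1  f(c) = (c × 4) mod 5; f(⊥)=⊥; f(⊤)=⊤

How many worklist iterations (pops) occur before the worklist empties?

Trace (7 dequeues):
  [1] u=0 | in ⊥ | out 1 | ==
  [2] u=1 | in 1 | out 2 | prev ⊥ | push {}
  [3] u=2 | in ⊥ | out 3 | ==
  [4] u=3 | in 1 | out ⊤ | prev 1 | push {}
  [5] u=4 | in ⊤ | out ⊤ | prev 1 | push {1,3}
  [6] u=1 | in ⊤ | out ⊤ | prev 2 | push {}
  [7] u=3 | in ⊤ | out ⊤ | ==

Converged values:
  [0] 1
  [1] ⊤
  [2] 3
  [3] ⊤
  [4] ⊤

7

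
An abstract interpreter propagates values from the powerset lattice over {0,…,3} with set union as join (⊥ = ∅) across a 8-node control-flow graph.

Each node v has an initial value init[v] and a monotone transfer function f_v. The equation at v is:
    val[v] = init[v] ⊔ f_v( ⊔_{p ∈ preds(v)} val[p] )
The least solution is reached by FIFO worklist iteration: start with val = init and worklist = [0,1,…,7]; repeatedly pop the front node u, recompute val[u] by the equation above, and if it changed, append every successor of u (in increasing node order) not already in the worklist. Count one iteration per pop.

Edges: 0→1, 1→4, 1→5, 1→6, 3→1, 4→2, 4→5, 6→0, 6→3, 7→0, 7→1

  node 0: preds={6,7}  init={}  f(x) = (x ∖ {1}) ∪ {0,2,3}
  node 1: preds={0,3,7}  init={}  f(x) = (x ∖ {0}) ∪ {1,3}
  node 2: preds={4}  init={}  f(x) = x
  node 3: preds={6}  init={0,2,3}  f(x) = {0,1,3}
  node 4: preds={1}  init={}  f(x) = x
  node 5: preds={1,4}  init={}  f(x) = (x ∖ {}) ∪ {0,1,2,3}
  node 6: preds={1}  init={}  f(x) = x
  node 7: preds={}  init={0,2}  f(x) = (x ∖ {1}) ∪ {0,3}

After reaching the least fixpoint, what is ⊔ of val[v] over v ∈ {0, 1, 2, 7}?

{0,1,2,3}

Iteration log — 12 steps:
  step 1. node 0  ⊔preds={0,2}  new={0,2,3}  old={}  +wl: 
  step 2. node 1  ⊔preds={0,2,3}  new={1,2,3}  old={}  +wl: 
  step 3. node 2  ⊔preds={}  new={}  stable
  step 4. node 3  ⊔preds={}  new={0,1,2,3}  old={0,2,3}  +wl: 1
  step 5. node 4  ⊔preds={1,2,3}  new={1,2,3}  old={}  +wl: 2
  step 6. node 5  ⊔preds={1,2,3}  new={0,1,2,3}  old={}  +wl: 
  step 7. node 6  ⊔preds={1,2,3}  new={1,2,3}  old={}  +wl: 0,3
  step 8. node 7  ⊔preds={}  new={0,2,3}  old={0,2}  +wl: 
  step 9. node 1  ⊔preds={0,1,2,3}  new={1,2,3}  stable
  step 10. node 2  ⊔preds={1,2,3}  new={1,2,3}  old={}  +wl: 
  step 11. node 0  ⊔preds={0,1,2,3}  new={0,2,3}  stable
  step 12. node 3  ⊔preds={1,2,3}  new={0,1,2,3}  stable

Least fixpoint reached:
  node 0: {0,2,3}
  node 1: {1,2,3}
  node 2: {1,2,3}
  node 3: {0,1,2,3}
  node 4: {1,2,3}
  node 5: {0,1,2,3}
  node 6: {1,2,3}
  node 7: {0,2,3}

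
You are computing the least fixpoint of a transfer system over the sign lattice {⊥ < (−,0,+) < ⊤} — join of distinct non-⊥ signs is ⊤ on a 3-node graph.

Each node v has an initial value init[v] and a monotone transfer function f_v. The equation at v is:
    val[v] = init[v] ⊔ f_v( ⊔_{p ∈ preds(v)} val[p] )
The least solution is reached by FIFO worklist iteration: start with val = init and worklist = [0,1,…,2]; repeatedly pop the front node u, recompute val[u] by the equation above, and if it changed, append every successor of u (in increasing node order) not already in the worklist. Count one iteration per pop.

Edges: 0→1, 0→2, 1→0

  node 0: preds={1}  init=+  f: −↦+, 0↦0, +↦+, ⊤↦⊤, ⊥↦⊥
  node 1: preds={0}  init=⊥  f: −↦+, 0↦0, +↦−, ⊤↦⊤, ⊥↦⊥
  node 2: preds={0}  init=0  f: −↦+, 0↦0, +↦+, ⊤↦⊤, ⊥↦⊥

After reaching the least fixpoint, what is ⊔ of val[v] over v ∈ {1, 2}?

Iteration log — 4 steps:
  step 1. node 0  ⊔preds=⊥  new=+  stable
  step 2. node 1  ⊔preds=+  new=−  old=⊥  +wl: 0
  step 3. node 2  ⊔preds=+  new=⊤  old=0  +wl: 
  step 4. node 0  ⊔preds=−  new=+  stable

Least fixpoint reached:
  node 0: +
  node 1: −
  node 2: ⊤

⊤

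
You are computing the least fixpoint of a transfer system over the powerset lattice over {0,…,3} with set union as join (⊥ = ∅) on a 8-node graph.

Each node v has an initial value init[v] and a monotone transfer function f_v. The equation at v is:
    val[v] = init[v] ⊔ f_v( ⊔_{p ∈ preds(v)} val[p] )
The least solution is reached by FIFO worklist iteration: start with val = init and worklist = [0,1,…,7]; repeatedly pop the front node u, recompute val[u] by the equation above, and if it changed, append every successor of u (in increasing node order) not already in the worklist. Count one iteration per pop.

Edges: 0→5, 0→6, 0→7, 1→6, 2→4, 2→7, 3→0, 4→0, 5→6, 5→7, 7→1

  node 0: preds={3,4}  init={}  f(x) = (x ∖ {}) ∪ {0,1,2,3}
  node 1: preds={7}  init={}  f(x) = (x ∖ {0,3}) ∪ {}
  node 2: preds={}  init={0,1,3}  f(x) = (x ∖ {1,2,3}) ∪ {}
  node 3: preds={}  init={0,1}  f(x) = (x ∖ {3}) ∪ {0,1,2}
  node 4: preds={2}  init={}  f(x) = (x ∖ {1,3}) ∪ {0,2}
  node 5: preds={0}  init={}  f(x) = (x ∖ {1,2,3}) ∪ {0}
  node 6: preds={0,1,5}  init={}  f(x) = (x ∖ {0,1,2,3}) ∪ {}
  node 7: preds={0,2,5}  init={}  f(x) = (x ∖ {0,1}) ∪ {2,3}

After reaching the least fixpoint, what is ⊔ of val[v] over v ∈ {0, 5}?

{0,1,2,3}

Iteration log — 11 steps:
  step 1. node 0  ⊔preds={0,1}  new={0,1,2,3}  old={}  +wl: 
  step 2. node 1  ⊔preds={}  new={}  stable
  step 3. node 2  ⊔preds={}  new={0,1,3}  stable
  step 4. node 3  ⊔preds={}  new={0,1,2}  old={0,1}  +wl: 0
  step 5. node 4  ⊔preds={0,1,3}  new={0,2}  old={}  +wl: 
  step 6. node 5  ⊔preds={0,1,2,3}  new={0}  old={}  +wl: 
  step 7. node 6  ⊔preds={0,1,2,3}  new={}  stable
  step 8. node 7  ⊔preds={0,1,2,3}  new={2,3}  old={}  +wl: 1
  step 9. node 0  ⊔preds={0,1,2}  new={0,1,2,3}  stable
  step 10. node 1  ⊔preds={2,3}  new={2}  old={}  +wl: 6
  step 11. node 6  ⊔preds={0,1,2,3}  new={}  stable

Least fixpoint reached:
  node 0: {0,1,2,3}
  node 1: {2}
  node 2: {0,1,3}
  node 3: {0,1,2}
  node 4: {0,2}
  node 5: {0}
  node 6: {}
  node 7: {2,3}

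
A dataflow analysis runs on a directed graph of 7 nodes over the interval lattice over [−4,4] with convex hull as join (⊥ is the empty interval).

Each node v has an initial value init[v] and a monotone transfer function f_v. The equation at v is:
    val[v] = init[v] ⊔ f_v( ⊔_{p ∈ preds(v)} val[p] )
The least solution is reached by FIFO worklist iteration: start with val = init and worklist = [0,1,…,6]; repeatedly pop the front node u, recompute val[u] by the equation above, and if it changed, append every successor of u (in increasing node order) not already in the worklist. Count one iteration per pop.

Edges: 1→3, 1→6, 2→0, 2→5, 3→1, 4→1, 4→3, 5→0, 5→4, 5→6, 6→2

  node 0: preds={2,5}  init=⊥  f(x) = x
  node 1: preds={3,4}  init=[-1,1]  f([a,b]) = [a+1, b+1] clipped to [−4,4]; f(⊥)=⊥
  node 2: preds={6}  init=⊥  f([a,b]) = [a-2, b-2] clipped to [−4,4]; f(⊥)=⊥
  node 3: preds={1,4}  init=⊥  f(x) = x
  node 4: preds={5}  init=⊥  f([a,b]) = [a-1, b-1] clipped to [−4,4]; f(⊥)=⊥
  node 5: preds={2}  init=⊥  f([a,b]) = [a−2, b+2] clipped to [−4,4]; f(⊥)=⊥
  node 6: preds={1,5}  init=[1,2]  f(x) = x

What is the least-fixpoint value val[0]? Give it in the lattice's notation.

Trace (39 dequeues):
  [1] u=0 | in ⊥ | out ⊥ | ==
  [2] u=1 | in ⊥ | out [-1,1] | ==
  [3] u=2 | in [1,2] | out [-1,0] | prev ⊥ | push {0}
  [4] u=3 | in [-1,1] | out [-1,1] | prev ⊥ | push {1}
  [5] u=4 | in ⊥ | out ⊥ | ==
  [6] u=5 | in [-1,0] | out [-3,2] | prev ⊥ | push {4}
  [7] u=6 | in [-3,2] | out [-3,2] | prev [1,2] | push {2}
  [8] u=0 | in [-3,2] | out [-3,2] | prev ⊥ | push {}
  [9] u=1 | in [-1,1] | out [-1,2] | prev [-1,1] | push {3,6}
  [10] u=4 | in [-3,2] | out [-4,1] | prev ⊥ | push {1}
  [11] u=2 | in [-3,2] | out [-4,0] | prev [-1,0] | push {0,5}
  [12] u=3 | in [-4,2] | out [-4,2] | prev [-1,1] | push {}
  [13] u=6 | in [-3,2] | out [-3,2] | ==
  [14] u=1 | in [-4,2] | out [-3,3] | prev [-1,2] | push {3,6}
  [15] u=0 | in [-4,2] | out [-4,2] | prev [-3,2] | push {}
  [16] u=5 | in [-4,0] | out [-4,2] | prev [-3,2] | push {0,4}
  [17] u=3 | in [-4,3] | out [-4,3] | prev [-4,2] | push {1}
  [18] u=6 | in [-4,3] | out [-4,3] | prev [-3,2] | push {2}
  [19] u=0 | in [-4,2] | out [-4,2] | ==
  [20] u=4 | in [-4,2] | out [-4,1] | ==
  [21] u=1 | in [-4,3] | out [-3,4] | prev [-3,3] | push {3,6}
  [22] u=2 | in [-4,3] | out [-4,1] | prev [-4,0] | push {0,5}
  [23] u=3 | in [-4,4] | out [-4,4] | prev [-4,3] | push {1}
  [24] u=6 | in [-4,4] | out [-4,4] | prev [-4,3] | push {2}
  [25] u=0 | in [-4,2] | out [-4,2] | ==
  [26] u=5 | in [-4,1] | out [-4,3] | prev [-4,2] | push {0,4,6}
  [27] u=1 | in [-4,4] | out [-3,4] | ==
  [28] u=2 | in [-4,4] | out [-4,2] | prev [-4,1] | push {5}
  [29] u=0 | in [-4,3] | out [-4,3] | prev [-4,2] | push {}
  [30] u=4 | in [-4,3] | out [-4,2] | prev [-4,1] | push {1,3}
  [31] u=6 | in [-4,4] | out [-4,4] | ==
  [32] u=5 | in [-4,2] | out [-4,4] | prev [-4,3] | push {0,4,6}
  [33] u=1 | in [-4,4] | out [-3,4] | ==
  [34] u=3 | in [-4,4] | out [-4,4] | ==
  [35] u=0 | in [-4,4] | out [-4,4] | prev [-4,3] | push {}
  [36] u=4 | in [-4,4] | out [-4,3] | prev [-4,2] | push {1,3}
  [37] u=6 | in [-4,4] | out [-4,4] | ==
  [38] u=1 | in [-4,4] | out [-3,4] | ==
  [39] u=3 | in [-4,4] | out [-4,4] | ==

Converged values:
  [0] [-4,4]
  [1] [-3,4]
  [2] [-4,2]
  [3] [-4,4]
  [4] [-4,3]
  [5] [-4,4]
  [6] [-4,4]

[-4,4]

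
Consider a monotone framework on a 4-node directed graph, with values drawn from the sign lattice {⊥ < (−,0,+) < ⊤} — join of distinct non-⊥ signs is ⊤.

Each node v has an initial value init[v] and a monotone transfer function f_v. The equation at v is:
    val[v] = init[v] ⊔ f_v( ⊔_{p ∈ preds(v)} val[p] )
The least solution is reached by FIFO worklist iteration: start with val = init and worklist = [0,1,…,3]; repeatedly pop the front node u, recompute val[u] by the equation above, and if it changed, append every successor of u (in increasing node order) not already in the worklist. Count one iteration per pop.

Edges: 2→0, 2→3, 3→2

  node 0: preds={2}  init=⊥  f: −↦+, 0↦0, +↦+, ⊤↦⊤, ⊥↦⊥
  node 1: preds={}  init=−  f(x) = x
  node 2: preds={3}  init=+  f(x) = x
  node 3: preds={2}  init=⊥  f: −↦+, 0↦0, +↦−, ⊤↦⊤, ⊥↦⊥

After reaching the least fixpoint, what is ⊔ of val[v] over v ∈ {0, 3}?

Worklist (8 pops):
  #1 pop 0: in=+ → + (was ⊥); enqueue []
  #2 pop 1: in=⊥ → − (no change)
  #3 pop 2: in=⊥ → + (no change)
  #4 pop 3: in=+ → − (was ⊥); enqueue [2]
  #5 pop 2: in=− → ⊤ (was +); enqueue [0,3]
  #6 pop 0: in=⊤ → ⊤ (was +); enqueue []
  #7 pop 3: in=⊤ → ⊤ (was −); enqueue [2]
  #8 pop 2: in=⊤ → ⊤ (no change)

Fixpoint:
  val[0] = ⊤
  val[1] = −
  val[2] = ⊤
  val[3] = ⊤

⊤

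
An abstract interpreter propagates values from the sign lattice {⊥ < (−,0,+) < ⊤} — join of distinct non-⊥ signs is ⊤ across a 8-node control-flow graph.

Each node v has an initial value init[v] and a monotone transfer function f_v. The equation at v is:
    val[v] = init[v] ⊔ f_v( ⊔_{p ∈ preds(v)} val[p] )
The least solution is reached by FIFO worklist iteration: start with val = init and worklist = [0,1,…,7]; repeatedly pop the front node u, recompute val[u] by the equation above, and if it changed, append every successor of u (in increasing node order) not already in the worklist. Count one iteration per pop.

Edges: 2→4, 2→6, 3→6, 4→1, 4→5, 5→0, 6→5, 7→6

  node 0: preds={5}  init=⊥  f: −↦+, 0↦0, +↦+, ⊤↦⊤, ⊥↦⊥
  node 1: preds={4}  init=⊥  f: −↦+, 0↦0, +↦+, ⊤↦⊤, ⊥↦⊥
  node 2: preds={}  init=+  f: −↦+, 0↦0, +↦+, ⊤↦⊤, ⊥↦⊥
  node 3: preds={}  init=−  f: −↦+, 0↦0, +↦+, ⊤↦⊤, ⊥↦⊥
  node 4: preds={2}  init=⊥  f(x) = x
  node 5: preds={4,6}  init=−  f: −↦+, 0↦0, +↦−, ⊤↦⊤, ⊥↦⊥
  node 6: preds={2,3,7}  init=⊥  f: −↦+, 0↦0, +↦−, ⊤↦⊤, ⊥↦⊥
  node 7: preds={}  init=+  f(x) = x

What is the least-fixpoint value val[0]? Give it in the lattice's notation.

⊤

Iteration log — 11 steps:
  step 1. node 0  ⊔preds=−  new=+  old=⊥  +wl: 
  step 2. node 1  ⊔preds=⊥  new=⊥  stable
  step 3. node 2  ⊔preds=⊥  new=+  stable
  step 4. node 3  ⊔preds=⊥  new=−  stable
  step 5. node 4  ⊔preds=+  new=+  old=⊥  +wl: 1
  step 6. node 5  ⊔preds=+  new=−  stable
  step 7. node 6  ⊔preds=⊤  new=⊤  old=⊥  +wl: 5
  step 8. node 7  ⊔preds=⊥  new=+  stable
  step 9. node 1  ⊔preds=+  new=+  old=⊥  +wl: 
  step 10. node 5  ⊔preds=⊤  new=⊤  old=−  +wl: 0
  step 11. node 0  ⊔preds=⊤  new=⊤  old=+  +wl: 

Least fixpoint reached:
  node 0: ⊤
  node 1: +
  node 2: +
  node 3: −
  node 4: +
  node 5: ⊤
  node 6: ⊤
  node 7: +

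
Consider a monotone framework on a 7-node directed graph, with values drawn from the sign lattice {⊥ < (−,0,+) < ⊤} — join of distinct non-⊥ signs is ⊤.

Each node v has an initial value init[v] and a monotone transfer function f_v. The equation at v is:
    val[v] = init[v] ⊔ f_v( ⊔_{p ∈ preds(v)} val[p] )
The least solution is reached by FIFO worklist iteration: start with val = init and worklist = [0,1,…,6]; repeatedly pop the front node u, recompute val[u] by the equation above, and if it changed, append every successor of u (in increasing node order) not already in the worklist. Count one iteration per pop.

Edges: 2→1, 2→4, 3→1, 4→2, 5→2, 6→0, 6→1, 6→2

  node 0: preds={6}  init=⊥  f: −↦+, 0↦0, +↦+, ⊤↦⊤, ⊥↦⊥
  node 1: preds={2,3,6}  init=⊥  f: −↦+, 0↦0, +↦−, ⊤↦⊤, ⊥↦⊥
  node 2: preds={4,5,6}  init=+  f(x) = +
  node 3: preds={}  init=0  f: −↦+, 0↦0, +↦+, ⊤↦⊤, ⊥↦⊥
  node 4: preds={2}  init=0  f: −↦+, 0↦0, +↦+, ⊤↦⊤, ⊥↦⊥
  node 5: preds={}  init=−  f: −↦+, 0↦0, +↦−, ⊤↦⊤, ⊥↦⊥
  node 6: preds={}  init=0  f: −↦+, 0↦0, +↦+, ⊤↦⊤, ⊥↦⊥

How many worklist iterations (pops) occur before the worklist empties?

Trace (8 dequeues):
  [1] u=0 | in 0 | out 0 | prev ⊥ | push {}
  [2] u=1 | in ⊤ | out ⊤ | prev ⊥ | push {}
  [3] u=2 | in ⊤ | out + | ==
  [4] u=3 | in ⊥ | out 0 | ==
  [5] u=4 | in + | out ⊤ | prev 0 | push {2}
  [6] u=5 | in ⊥ | out − | ==
  [7] u=6 | in ⊥ | out 0 | ==
  [8] u=2 | in ⊤ | out + | ==

Converged values:
  [0] 0
  [1] ⊤
  [2] +
  [3] 0
  [4] ⊤
  [5] −
  [6] 0

8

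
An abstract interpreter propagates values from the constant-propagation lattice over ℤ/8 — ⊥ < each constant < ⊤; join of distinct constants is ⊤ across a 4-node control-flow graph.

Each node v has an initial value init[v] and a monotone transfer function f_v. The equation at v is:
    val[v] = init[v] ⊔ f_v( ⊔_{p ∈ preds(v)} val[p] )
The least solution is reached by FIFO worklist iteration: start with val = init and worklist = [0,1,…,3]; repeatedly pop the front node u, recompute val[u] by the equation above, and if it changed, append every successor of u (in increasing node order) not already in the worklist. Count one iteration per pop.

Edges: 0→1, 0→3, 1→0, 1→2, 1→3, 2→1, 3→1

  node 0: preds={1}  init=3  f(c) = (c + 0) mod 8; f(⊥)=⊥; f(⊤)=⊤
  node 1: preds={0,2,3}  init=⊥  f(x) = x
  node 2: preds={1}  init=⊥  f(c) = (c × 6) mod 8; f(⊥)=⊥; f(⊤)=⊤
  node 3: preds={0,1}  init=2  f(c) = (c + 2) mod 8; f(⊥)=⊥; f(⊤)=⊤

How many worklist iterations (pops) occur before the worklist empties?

7

Trace (7 dequeues):
  [1] u=0 | in ⊥ | out 3 | ==
  [2] u=1 | in ⊤ | out ⊤ | prev ⊥ | push {0}
  [3] u=2 | in ⊤ | out ⊤ | prev ⊥ | push {1}
  [4] u=3 | in ⊤ | out ⊤ | prev 2 | push {}
  [5] u=0 | in ⊤ | out ⊤ | prev 3 | push {3}
  [6] u=1 | in ⊤ | out ⊤ | ==
  [7] u=3 | in ⊤ | out ⊤ | ==

Converged values:
  [0] ⊤
  [1] ⊤
  [2] ⊤
  [3] ⊤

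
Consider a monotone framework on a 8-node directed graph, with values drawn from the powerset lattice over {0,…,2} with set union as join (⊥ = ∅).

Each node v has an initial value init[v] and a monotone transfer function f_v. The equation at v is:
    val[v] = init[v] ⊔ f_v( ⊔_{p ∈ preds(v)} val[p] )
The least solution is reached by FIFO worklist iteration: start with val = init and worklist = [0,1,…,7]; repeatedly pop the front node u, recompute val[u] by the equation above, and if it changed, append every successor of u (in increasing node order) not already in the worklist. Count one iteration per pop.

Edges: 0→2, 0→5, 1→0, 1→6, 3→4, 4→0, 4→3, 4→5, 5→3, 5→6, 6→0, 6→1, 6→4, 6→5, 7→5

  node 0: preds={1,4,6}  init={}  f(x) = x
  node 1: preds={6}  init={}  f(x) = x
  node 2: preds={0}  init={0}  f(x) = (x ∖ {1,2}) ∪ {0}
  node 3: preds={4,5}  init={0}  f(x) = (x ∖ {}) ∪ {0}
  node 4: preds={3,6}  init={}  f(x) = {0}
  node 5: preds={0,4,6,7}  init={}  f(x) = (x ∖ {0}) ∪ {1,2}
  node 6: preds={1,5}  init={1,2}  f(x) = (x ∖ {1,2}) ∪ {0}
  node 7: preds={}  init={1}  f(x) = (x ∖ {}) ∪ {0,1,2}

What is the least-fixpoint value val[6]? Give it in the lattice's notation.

Worklist (16 pops):
  #1 pop 0: in={1,2} → {1,2} (was {}); enqueue []
  #2 pop 1: in={1,2} → {1,2} (was {}); enqueue [0]
  #3 pop 2: in={1,2} → {0} (no change)
  #4 pop 3: in={} → {0} (no change)
  #5 pop 4: in={0,1,2} → {0} (was {}); enqueue [3]
  #6 pop 5: in={0,1,2} → {1,2} (was {}); enqueue []
  #7 pop 6: in={1,2} → {0,1,2} (was {1,2}); enqueue [1,4,5]
  #8 pop 7: in={} → {0,1,2} (was {1}); enqueue []
  #9 pop 0: in={0,1,2} → {0,1,2} (was {1,2}); enqueue [2]
  #10 pop 3: in={0,1,2} → {0,1,2} (was {0}); enqueue []
  #11 pop 1: in={0,1,2} → {0,1,2} (was {1,2}); enqueue [0,6]
  #12 pop 4: in={0,1,2} → {0} (no change)
  #13 pop 5: in={0,1,2} → {1,2} (no change)
  #14 pop 2: in={0,1,2} → {0} (no change)
  #15 pop 0: in={0,1,2} → {0,1,2} (no change)
  #16 pop 6: in={0,1,2} → {0,1,2} (no change)

Fixpoint:
  val[0] = {0,1,2}
  val[1] = {0,1,2}
  val[2] = {0}
  val[3] = {0,1,2}
  val[4] = {0}
  val[5] = {1,2}
  val[6] = {0,1,2}
  val[7] = {0,1,2}

{0,1,2}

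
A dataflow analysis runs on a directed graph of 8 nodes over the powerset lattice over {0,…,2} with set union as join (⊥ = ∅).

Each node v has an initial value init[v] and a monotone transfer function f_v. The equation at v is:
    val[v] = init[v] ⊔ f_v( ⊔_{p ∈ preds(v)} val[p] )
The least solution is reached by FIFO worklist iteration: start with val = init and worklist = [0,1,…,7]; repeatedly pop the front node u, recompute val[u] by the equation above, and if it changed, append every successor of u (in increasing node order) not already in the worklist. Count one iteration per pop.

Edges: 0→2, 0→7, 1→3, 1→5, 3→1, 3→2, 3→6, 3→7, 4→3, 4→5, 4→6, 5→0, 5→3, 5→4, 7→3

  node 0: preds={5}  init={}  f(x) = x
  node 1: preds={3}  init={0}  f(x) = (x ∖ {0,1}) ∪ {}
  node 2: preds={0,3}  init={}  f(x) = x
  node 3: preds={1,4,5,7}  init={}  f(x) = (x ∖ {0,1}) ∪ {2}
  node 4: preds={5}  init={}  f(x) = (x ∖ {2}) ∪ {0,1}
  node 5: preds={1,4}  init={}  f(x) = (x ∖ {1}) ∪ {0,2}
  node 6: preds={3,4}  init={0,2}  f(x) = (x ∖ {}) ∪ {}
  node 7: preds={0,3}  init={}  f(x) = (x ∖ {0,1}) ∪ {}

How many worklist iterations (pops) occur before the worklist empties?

16

Worklist (16 pops):
  #1 pop 0: in={} → {} (no change)
  #2 pop 1: in={} → {0} (no change)
  #3 pop 2: in={} → {} (no change)
  #4 pop 3: in={0} → {2} (was {}); enqueue [1,2]
  #5 pop 4: in={} → {0,1} (was {}); enqueue [3]
  #6 pop 5: in={0,1} → {0,2} (was {}); enqueue [0,4]
  #7 pop 6: in={0,1,2} → {0,1,2} (was {0,2}); enqueue []
  #8 pop 7: in={2} → {2} (was {}); enqueue []
  #9 pop 1: in={2} → {0,2} (was {0}); enqueue [5]
  #10 pop 2: in={2} → {2} (was {}); enqueue []
  #11 pop 3: in={0,1,2} → {2} (no change)
  #12 pop 0: in={0,2} → {0,2} (was {}); enqueue [2,7]
  #13 pop 4: in={0,2} → {0,1} (no change)
  #14 pop 5: in={0,1,2} → {0,2} (no change)
  #15 pop 2: in={0,2} → {0,2} (was {2}); enqueue []
  #16 pop 7: in={0,2} → {2} (no change)

Fixpoint:
  val[0] = {0,2}
  val[1] = {0,2}
  val[2] = {0,2}
  val[3] = {2}
  val[4] = {0,1}
  val[5] = {0,2}
  val[6] = {0,1,2}
  val[7] = {2}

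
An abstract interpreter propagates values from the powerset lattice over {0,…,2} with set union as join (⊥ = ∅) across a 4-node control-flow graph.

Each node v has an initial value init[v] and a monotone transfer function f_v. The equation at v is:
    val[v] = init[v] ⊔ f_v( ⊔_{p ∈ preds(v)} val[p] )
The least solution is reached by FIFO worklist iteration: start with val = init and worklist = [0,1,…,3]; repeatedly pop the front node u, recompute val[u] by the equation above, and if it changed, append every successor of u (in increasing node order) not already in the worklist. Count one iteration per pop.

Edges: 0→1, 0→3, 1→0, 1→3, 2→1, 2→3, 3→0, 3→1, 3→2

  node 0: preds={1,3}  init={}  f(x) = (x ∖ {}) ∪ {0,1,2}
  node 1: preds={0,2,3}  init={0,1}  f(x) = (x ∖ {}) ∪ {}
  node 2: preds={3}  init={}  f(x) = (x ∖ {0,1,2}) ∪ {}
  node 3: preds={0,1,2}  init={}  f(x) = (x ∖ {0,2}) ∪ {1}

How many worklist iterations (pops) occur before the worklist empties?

Worklist (7 pops):
  #1 pop 0: in={0,1} → {0,1,2} (was {}); enqueue []
  #2 pop 1: in={0,1,2} → {0,1,2} (was {0,1}); enqueue [0]
  #3 pop 2: in={} → {} (no change)
  #4 pop 3: in={0,1,2} → {1} (was {}); enqueue [1,2]
  #5 pop 0: in={0,1,2} → {0,1,2} (no change)
  #6 pop 1: in={0,1,2} → {0,1,2} (no change)
  #7 pop 2: in={1} → {} (no change)

Fixpoint:
  val[0] = {0,1,2}
  val[1] = {0,1,2}
  val[2] = {}
  val[3] = {1}

7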